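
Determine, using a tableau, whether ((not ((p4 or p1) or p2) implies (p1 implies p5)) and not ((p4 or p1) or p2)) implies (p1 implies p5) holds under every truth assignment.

Assume the negation and expand:
Initial set: {F (((not ((p4 or p1) or p2) implies (p1 implies p5)) and not ((p4 or p1) or p2)) implies (p1 implies p5))}.
F (((not ((p4 or p1) or p2) implies (p1 implies p5)) and not ((p4 or p1) or p2)) implies (p1 implies p5)): α-rule — add T ((not ((p4 or p1) or p2) implies (p1 implies p5)) and not ((p4 or p1) or p2)), F (p1 implies p5).
T ((not ((p4 or p1) or p2) implies (p1 implies p5)) and not ((p4 or p1) or p2)): α-rule — add T (not ((p4 or p1) or p2) implies (p1 implies p5)), T not ((p4 or p1) or p2).
F (p1 implies p5): α-rule — add T p1, F p5.
T not ((p4 or p1) or p2): α-rule — add F (p4 or p1), F p2.
F (p4 or p1): α-rule — add F p4, F p1.
× closes — contains both p1 and not p1.
All 1 branch closes.
Every branch closed, so the negation is unsatisfiable and the formula is valid.

Valid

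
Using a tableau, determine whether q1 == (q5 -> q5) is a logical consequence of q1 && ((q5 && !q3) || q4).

Initial set: {(q1 && ((q5 && !q3) || q4)); !(q1 == (q5 -> q5))}.
(q1 && ((q5 && !q3) || q4)): α-rule — add q1, ((q5 && !q3) || q4).
!(q1 == (q5 -> q5)): β-rule — branch into q1, !(q5 -> q5)  //  !q1, (q5 -> q5).
  branch 1 (add q1, !(q5 -> q5)):
    !(q5 -> q5): α-rule — add q5, !q5.
    × closes — contains both q5 and !q5.
  branch 2 (add !q1, (q5 -> q5)):
    × closes — contains both q1 and !q1.
All 2 branches close.
Every branch closed, so the premises entail the conclusion.

Yes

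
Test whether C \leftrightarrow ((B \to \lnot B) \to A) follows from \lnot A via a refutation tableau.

Initial set: {\lnot A; \lnot (C \leftrightarrow ((B \to \lnot B) \to A))}.
\lnot (C \leftrightarrow ((B \to \lnot B) \to A)): β-rule — branch into C, \lnot ((B \to \lnot B) \to A)  //  \lnot C, ((B \to \lnot B) \to A).
  branch 1 (add C, \lnot ((B \to \lnot B) \to A)):
    \lnot ((B \to \lnot B) \to A): α-rule — add (B \to \lnot B), \lnot A.
    (B \to \lnot B): β-rule — branch into \lnot B  //  \lnot B.
      branch 1.1 (add \lnot B):
        ○ open, literals {A=F, B=F, C=T}.
      branch 1.2 (add \lnot B):
        ○ open, literals {A=F, B=F, C=T}.
  branch 2 (add \lnot C, ((B \to \lnot B) \to A)):
    ((B \to \lnot B) \to A): β-rule — branch into \lnot (B \to \lnot B)  //  A.
      branch 2.1 (add \lnot (B \to \lnot B)):
        \lnot (B \to \lnot B): α-rule — add B, \lnot \lnot B.
        ○ open, literals {A=F, B=T, C=F}.
      branch 2.2 (add A):
        × closes — contains both A and \lnot A.
1 branch closed, 3 open.
An open branch gives a countermodel: A=F, B=F, C=T (unmentioned atoms arbitrary); the premises hold there but the conclusion fails.

No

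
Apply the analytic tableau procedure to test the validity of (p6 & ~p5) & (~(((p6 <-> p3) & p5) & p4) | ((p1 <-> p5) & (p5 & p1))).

Assume the negation and expand:
Initial set: {F ((p6 & ~p5) & (~(((p6 <-> p3) & p5) & p4) | ((p1 <-> p5) & (p5 & p1))))}.
F ((p6 & ~p5) & (~(((p6 <-> p3) & p5) & p4) | ((p1 <-> p5) & (p5 & p1)))): β-rule — branch into F (p6 & ~p5)  //  F (~(((p6 <-> p3) & p5) & p4) | ((p1 <-> p5) & (p5 & p1))).
  branch 1 (add F (p6 & ~p5)):
    F (p6 & ~p5): β-rule — branch into F p6  //  F ~p5.
      branch 1.1 (add F p6):
        ○ open, literals {p6=F}.
      branch 1.2 (add F ~p5):
        ○ open, literals {p5=T}.
  branch 2 (add F (~(((p6 <-> p3) & p5) & p4) | ((p1 <-> p5) & (p5 & p1)))):
    F (~(((p6 <-> p3) & p5) & p4) | ((p1 <-> p5) & (p5 & p1))): α-rule — add F ~(((p6 <-> p3) & p5) & p4), F ((p1 <-> p5) & (p5 & p1)).
    F ~(((p6 <-> p3) & p5) & p4): α-rule — add T ((p6 <-> p3) & p5), T p4.
    T ((p6 <-> p3) & p5): α-rule — add T (p6 <-> p3), T p5.
    F ((p1 <-> p5) & (p5 & p1)): β-rule — branch into F (p1 <-> p5)  //  F (p5 & p1).
      branch 2.1 (add F (p1 <-> p5)):
        T (p6 <-> p3): β-rule — branch into T p6, T p3  //  F p6, F p3.
          branch 2.1.1 (add T p6, T p3):
            F (p1 <-> p5): β-rule — branch into T p1, F p5  //  F p1, T p5.
              branch 2.1.1.1 (add T p1, F p5):
                × closes — contains both p5 and ~p5.
              branch 2.1.1.2 (add F p1, T p5):
                ○ open, literals {p1=F, p3=T, p4=T, p5=T, p6=T}.
          branch 2.1.2 (add F p6, F p3):
            F (p1 <-> p5): β-rule — branch into T p1, F p5  //  F p1, T p5.
              branch 2.1.2.1 (add T p1, F p5):
                × closes — contains both p5 and ~p5.
              branch 2.1.2.2 (add F p1, T p5):
                ○ open, literals {p1=F, p3=F, p4=T, p5=T, p6=F}.
      branch 2.2 (add F (p5 & p1)):
        T (p6 <-> p3): β-rule — branch into T p6, T p3  //  F p6, F p3.
          branch 2.2.1 (add T p6, T p3):
            F (p5 & p1): β-rule — branch into F p5  //  F p1.
              branch 2.2.1.1 (add F p5):
                × closes — contains both p5 and ~p5.
              branch 2.2.1.2 (add F p1):
                ○ open, literals {p1=F, p3=T, p4=T, p5=T, p6=T}.
          branch 2.2.2 (add F p6, F p3):
            F (p5 & p1): β-rule — branch into F p5  //  F p1.
              branch 2.2.2.1 (add F p5):
                × closes — contains both p5 and ~p5.
              branch 2.2.2.2 (add F p1):
                ○ open, literals {p1=F, p3=F, p4=T, p5=T, p6=F}.
4 branches closed, 6 open.
An open branch gives a countermodel: p6=F (unmentioned atoms arbitrary); under it the original formula is false.

Not valid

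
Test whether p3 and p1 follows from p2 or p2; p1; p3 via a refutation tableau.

Yes

Initial set: {T (p2 or p2); T p1; T p3; F (p3 and p1)}.
T (p2 or p2): β-rule — branch into T p2  //  T p2.
  branch 1 (add T p2):
    F (p3 and p1): β-rule — branch into F p3  //  F p1.
      branch 1.1 (add F p3):
        × closes — contains both p3 and not p3.
      branch 1.2 (add F p1):
        × closes — contains both p1 and not p1.
  branch 2 (add T p2):
    F (p3 and p1): β-rule — branch into F p3  //  F p1.
      branch 2.1 (add F p3):
        × closes — contains both p3 and not p3.
      branch 2.2 (add F p1):
        × closes — contains both p1 and not p1.
All 4 branches close.
Every branch closed, so the premises entail the conclusion.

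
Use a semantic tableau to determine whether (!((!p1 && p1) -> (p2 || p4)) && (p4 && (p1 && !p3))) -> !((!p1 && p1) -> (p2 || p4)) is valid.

Assume the negation and expand:
Initial set: {!((!((!p1 && p1) -> (p2 || p4)) && (p4 && (p1 && !p3))) -> !((!p1 && p1) -> (p2 || p4)))}.
!((!((!p1 && p1) -> (p2 || p4)) && (p4 && (p1 && !p3))) -> !((!p1 && p1) -> (p2 || p4))): α-rule — add (!((!p1 && p1) -> (p2 || p4)) && (p4 && (p1 && !p3))), !!((!p1 && p1) -> (p2 || p4)).
(!((!p1 && p1) -> (p2 || p4)) && (p4 && (p1 && !p3))): α-rule — add !((!p1 && p1) -> (p2 || p4)), (p4 && (p1 && !p3)).
!((!p1 && p1) -> (p2 || p4)): α-rule — add (!p1 && p1), !(p2 || p4).
(p4 && (p1 && !p3)): α-rule — add p4, (p1 && !p3).
(!p1 && p1): α-rule — add !p1, p1.
× closes — contains both p1 and !p1.
All 1 branch closes.
Every branch closed, so the negation is unsatisfiable and the formula is valid.

Valid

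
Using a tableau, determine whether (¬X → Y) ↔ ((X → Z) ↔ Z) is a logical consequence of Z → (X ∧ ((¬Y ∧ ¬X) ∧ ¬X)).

No

Initial set: {(Z → (X ∧ ((¬Y ∧ ¬X) ∧ ¬X))); ¬((¬X → Y) ↔ ((X → Z) ↔ Z))}.
(Z → (X ∧ ((¬Y ∧ ¬X) ∧ ¬X))): β-rule — branch into ¬Z  //  (X ∧ ((¬Y ∧ ¬X) ∧ ¬X)).
  branch 1 (add ¬Z):
    ¬((¬X → Y) ↔ ((X → Z) ↔ Z)): β-rule — branch into (¬X → Y), ¬((X → Z) ↔ Z)  //  ¬(¬X → Y), ((X → Z) ↔ Z).
      branch 1.1 (add (¬X → Y), ¬((X → Z) ↔ Z)):
        (¬X → Y): β-rule — branch into ¬¬X  //  Y.
          branch 1.1.1 (add ¬¬X):
            ¬((X → Z) ↔ Z): β-rule — branch into (X → Z), ¬Z  //  ¬(X → Z), Z.
              branch 1.1.1.1 (add (X → Z), ¬Z):
                (X → Z): β-rule — branch into ¬X  //  Z.
                  branch 1.1.1.1.1 (add ¬X):
                    × closes — contains both X and ¬X.
                  branch 1.1.1.1.2 (add Z):
                    × closes — contains both Z and ¬Z.
              branch 1.1.1.2 (add ¬(X → Z), Z):
                × closes — contains both Z and ¬Z.
          branch 1.1.2 (add Y):
            ¬((X → Z) ↔ Z): β-rule — branch into (X → Z), ¬Z  //  ¬(X → Z), Z.
              branch 1.1.2.1 (add (X → Z), ¬Z):
                (X → Z): β-rule — branch into ¬X  //  Z.
                  branch 1.1.2.1.1 (add ¬X):
                    ○ open, literals {X=false, Y=true, Z=false}.
                  branch 1.1.2.1.2 (add Z):
                    × closes — contains both Z and ¬Z.
              branch 1.1.2.2 (add ¬(X → Z), Z):
                × closes — contains both Z and ¬Z.
      branch 1.2 (add ¬(¬X → Y), ((X → Z) ↔ Z)):
        ¬(¬X → Y): α-rule — add ¬X, ¬Y.
        ((X → Z) ↔ Z): β-rule — branch into (X → Z), Z  //  ¬(X → Z), ¬Z.
          branch 1.2.1 (add (X → Z), Z):
            × closes — contains both Z and ¬Z.
          branch 1.2.2 (add ¬(X → Z), ¬Z):
            ¬(X → Z): α-rule — add X, ¬Z.
            × closes — contains both X and ¬X.
  branch 2 (add (X ∧ ((¬Y ∧ ¬X) ∧ ¬X))):
    (X ∧ ((¬Y ∧ ¬X) ∧ ¬X)): α-rule — add X, ((¬Y ∧ ¬X) ∧ ¬X).
    ((¬Y ∧ ¬X) ∧ ¬X): α-rule — add (¬Y ∧ ¬X), ¬X.
    × closes — contains both X and ¬X.
8 branches closed, 1 open.
An open branch gives a countermodel: X=false, Y=true, Z=false (unmentioned atoms arbitrary); the premises hold there but the conclusion fails.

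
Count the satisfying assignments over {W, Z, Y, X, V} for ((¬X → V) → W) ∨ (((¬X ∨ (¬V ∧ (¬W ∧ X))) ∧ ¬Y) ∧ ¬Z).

22

Initial set: {(((¬X → V) → W) ∨ (((¬X ∨ (¬V ∧ (¬W ∧ X))) ∧ ¬Y) ∧ ¬Z))}.
(((¬X → V) → W) ∨ (((¬X ∨ (¬V ∧ (¬W ∧ X))) ∧ ¬Y) ∧ ¬Z)): β-rule — branch into ((¬X → V) → W)  //  (((¬X ∨ (¬V ∧ (¬W ∧ X))) ∧ ¬Y) ∧ ¬Z).
  branch 1 (add ((¬X → V) → W)):
    ((¬X → V) → W): β-rule — branch into ¬(¬X → V)  //  W.
      branch 1.1 (add ¬(¬X → V)):
        ¬(¬X → V): α-rule — add ¬X, ¬V.
        ○ open, literals {V=false, X=false}.
      branch 1.2 (add W):
        ○ open, literals {W=true}.
  branch 2 (add (((¬X ∨ (¬V ∧ (¬W ∧ X))) ∧ ¬Y) ∧ ¬Z)):
    (((¬X ∨ (¬V ∧ (¬W ∧ X))) ∧ ¬Y) ∧ ¬Z): α-rule — add ((¬X ∨ (¬V ∧ (¬W ∧ X))) ∧ ¬Y), ¬Z.
    ((¬X ∨ (¬V ∧ (¬W ∧ X))) ∧ ¬Y): α-rule — add (¬X ∨ (¬V ∧ (¬W ∧ X))), ¬Y.
    (¬X ∨ (¬V ∧ (¬W ∧ X))): β-rule — branch into ¬X  //  (¬V ∧ (¬W ∧ X)).
      branch 2.1 (add ¬X):
        ○ open, literals {X=false, Y=false, Z=false}.
      branch 2.2 (add (¬V ∧ (¬W ∧ X))):
        (¬V ∧ (¬W ∧ X)): α-rule — add ¬V, (¬W ∧ X).
        (¬W ∧ X): α-rule — add ¬W, X.
        ○ open, literals {V=false, W=false, X=true, Y=false, Z=false}.
0 branches closed, 4 open.
Each open branch fixes some atoms; the unmentioned ones are free. Counting distinct full assignments: branch {V=false, X=false} (W, Z, Y) contributes 8 new; branch {W=true} (Z, Y, X, V) contributes 12 new; branch {X=false, Y=false, Z=false} (W, V) contributes 1 new; branch {V=false, W=false, X=true, Y=false, Z=false} (none free) contributes 1 new. Total: 22.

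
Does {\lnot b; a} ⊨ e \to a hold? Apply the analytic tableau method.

Yes

Initial set: {\lnot b; a; \lnot (e \to a)}.
\lnot (e \to a): α-rule — add e, \lnot a.
× closes — contains both a and \lnot a.
All 1 branch closes.
Every branch closed, so the premises entail the conclusion.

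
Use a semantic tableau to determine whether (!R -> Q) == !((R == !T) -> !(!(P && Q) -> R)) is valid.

Not valid

Assume the negation and expand:
Initial set: {!((!R -> Q) == !((R == !T) -> !(!(P && Q) -> R)))}.
!((!R -> Q) == !((R == !T) -> !(!(P && Q) -> R))): β-rule — branch into (!R -> Q), !!((R == !T) -> !(!(P && Q) -> R))  //  !(!R -> Q), !((R == !T) -> !(!(P && Q) -> R)).
  branch 1 (add (!R -> Q), !!((R == !T) -> !(!(P && Q) -> R))):
    (!R -> Q): β-rule — branch into !!R  //  Q.
      branch 1.1 (add !!R):
        !!((R == !T) -> !(!(P && Q) -> R)): β-rule — branch into !(R == !T)  //  !(!(P && Q) -> R).
          branch 1.1.1 (add !(R == !T)):
            !(R == !T): β-rule — branch into R, !!T  //  !R, !T.
              branch 1.1.1.1 (add R, !!T):
                ○ open, literals {R=T, T=T}.
              branch 1.1.1.2 (add !R, !T):
                × closes — contains both R and !R.
          branch 1.1.2 (add !(!(P && Q) -> R)):
            !(!(P && Q) -> R): α-rule — add !(P && Q), !R.
            × closes — contains both R and !R.
      branch 1.2 (add Q):
        !!((R == !T) -> !(!(P && Q) -> R)): β-rule — branch into !(R == !T)  //  !(!(P && Q) -> R).
          branch 1.2.1 (add !(R == !T)):
            !(R == !T): β-rule — branch into R, !!T  //  !R, !T.
              branch 1.2.1.1 (add R, !!T):
                ○ open, literals {Q=T, R=T, T=T}.
              branch 1.2.1.2 (add !R, !T):
                ○ open, literals {Q=T, R=F, T=F}.
          branch 1.2.2 (add !(!(P && Q) -> R)):
            !(!(P && Q) -> R): α-rule — add !(P && Q), !R.
            !(P && Q): β-rule — branch into !P  //  !Q.
              branch 1.2.2.1 (add !P):
                ○ open, literals {P=F, Q=T, R=F}.
              branch 1.2.2.2 (add !Q):
                × closes — contains both Q and !Q.
  branch 2 (add !(!R -> Q), !((R == !T) -> !(!(P && Q) -> R))):
    !(!R -> Q): α-rule — add !R, !Q.
    !((R == !T) -> !(!(P && Q) -> R)): α-rule — add (R == !T), !!(!(P && Q) -> R).
    (R == !T): β-rule — branch into R, !T  //  !R, !!T.
      branch 2.1 (add R, !T):
        × closes — contains both R and !R.
      branch 2.2 (add !R, !!T):
        !!(!(P && Q) -> R): β-rule — branch into !!(P && Q)  //  R.
          branch 2.2.1 (add !!(P && Q)):
            !!(P && Q): α-rule — add P, Q.
            × closes — contains both Q and !Q.
          branch 2.2.2 (add R):
            × closes — contains both R and !R.
6 branches closed, 4 open.
An open branch gives a countermodel: R=T, T=T (unmentioned atoms arbitrary); under it the original formula is false.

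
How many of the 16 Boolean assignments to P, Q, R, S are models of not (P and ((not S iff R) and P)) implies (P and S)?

Initial set: {(not (P and ((not S iff R) and P)) implies (P and S))}.
(not (P and ((not S iff R) and P)) implies (P and S)): β-rule — branch into not not (P and ((not S iff R) and P))  //  (P and S).
  branch 1 (add not not (P and ((not S iff R) and P))):
    not not (P and ((not S iff R) and P)): α-rule — add P, ((not S iff R) and P).
    ((not S iff R) and P): α-rule — add (not S iff R), P.
    (not S iff R): β-rule — branch into not S, R  //  not not S, not R.
      branch 1.1 (add not S, R):
        ○ open, literals {P=T, R=T, S=F}.
      branch 1.2 (add not not S, not R):
        ○ open, literals {P=T, R=F, S=T}.
  branch 2 (add (P and S)):
    (P and S): α-rule — add P, S.
    ○ open, literals {P=T, S=T}.
0 branches closed, 3 open.
Each open branch fixes some atoms; the unmentioned ones are free. Counting distinct full assignments: branch {P=T, R=T, S=F} (Q) contributes 2 new; branch {P=T, R=F, S=T} (Q) contributes 2 new; branch {P=T, S=T} (Q, R) contributes 2 new. Total: 6.

6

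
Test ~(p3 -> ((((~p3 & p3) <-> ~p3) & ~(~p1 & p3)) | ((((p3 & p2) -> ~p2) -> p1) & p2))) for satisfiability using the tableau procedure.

Satisfiable

Initial set: {~(p3 -> ((((~p3 & p3) <-> ~p3) & ~(~p1 & p3)) | ((((p3 & p2) -> ~p2) -> p1) & p2)))}.
~(p3 -> ((((~p3 & p3) <-> ~p3) & ~(~p1 & p3)) | ((((p3 & p2) -> ~p2) -> p1) & p2))): α-rule — add p3, ~((((~p3 & p3) <-> ~p3) & ~(~p1 & p3)) | ((((p3 & p2) -> ~p2) -> p1) & p2)).
~((((~p3 & p3) <-> ~p3) & ~(~p1 & p3)) | ((((p3 & p2) -> ~p2) -> p1) & p2)): α-rule — add ~(((~p3 & p3) <-> ~p3) & ~(~p1 & p3)), ~((((p3 & p2) -> ~p2) -> p1) & p2).
~(((~p3 & p3) <-> ~p3) & ~(~p1 & p3)): β-rule — branch into ~((~p3 & p3) <-> ~p3)  //  ~~(~p1 & p3).
  branch 1 (add ~((~p3 & p3) <-> ~p3)):
    ~((((p3 & p2) -> ~p2) -> p1) & p2): β-rule — branch into ~(((p3 & p2) -> ~p2) -> p1)  //  ~p2.
      branch 1.1 (add ~(((p3 & p2) -> ~p2) -> p1)):
        ~(((p3 & p2) -> ~p2) -> p1): α-rule — add ((p3 & p2) -> ~p2), ~p1.
        ~((~p3 & p3) <-> ~p3): β-rule — branch into (~p3 & p3), ~~p3  //  ~(~p3 & p3), ~p3.
          branch 1.1.1 (add (~p3 & p3), ~~p3):
            (~p3 & p3): α-rule — add ~p3, p3.
            × closes — contains both p3 and ~p3.
          branch 1.1.2 (add ~(~p3 & p3), ~p3):
            × closes — contains both p3 and ~p3.
      branch 1.2 (add ~p2):
        ~((~p3 & p3) <-> ~p3): β-rule — branch into (~p3 & p3), ~~p3  //  ~(~p3 & p3), ~p3.
          branch 1.2.1 (add (~p3 & p3), ~~p3):
            (~p3 & p3): α-rule — add ~p3, p3.
            × closes — contains both p3 and ~p3.
          branch 1.2.2 (add ~(~p3 & p3), ~p3):
            × closes — contains both p3 and ~p3.
  branch 2 (add ~~(~p1 & p3)):
    ~~(~p1 & p3): α-rule — add ~p1, p3.
    ~((((p3 & p2) -> ~p2) -> p1) & p2): β-rule — branch into ~(((p3 & p2) -> ~p2) -> p1)  //  ~p2.
      branch 2.1 (add ~(((p3 & p2) -> ~p2) -> p1)):
        ~(((p3 & p2) -> ~p2) -> p1): α-rule — add ((p3 & p2) -> ~p2), ~p1.
        ((p3 & p2) -> ~p2): β-rule — branch into ~(p3 & p2)  //  ~p2.
          branch 2.1.1 (add ~(p3 & p2)):
            ~(p3 & p2): β-rule — branch into ~p3  //  ~p2.
              branch 2.1.1.1 (add ~p3):
                × closes — contains both p3 and ~p3.
              branch 2.1.1.2 (add ~p2):
                ○ open, literals {p1=F, p2=F, p3=T}.
          branch 2.1.2 (add ~p2):
            ○ open, literals {p1=F, p2=F, p3=T}.
      branch 2.2 (add ~p2):
        ○ open, literals {p1=F, p2=F, p3=T}.
5 branches closed, 3 open.
An open branch gives a satisfying assignment: p1=F, p2=F, p3=T.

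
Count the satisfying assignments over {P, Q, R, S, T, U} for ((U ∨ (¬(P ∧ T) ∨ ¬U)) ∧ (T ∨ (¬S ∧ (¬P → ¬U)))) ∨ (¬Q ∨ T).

54

Initial set: {(((U ∨ (¬(P ∧ T) ∨ ¬U)) ∧ (T ∨ (¬S ∧ (¬P → ¬U)))) ∨ (¬Q ∨ T))}.
(((U ∨ (¬(P ∧ T) ∨ ¬U)) ∧ (T ∨ (¬S ∧ (¬P → ¬U)))) ∨ (¬Q ∨ T)): β-rule — branch into ((U ∨ (¬(P ∧ T) ∨ ¬U)) ∧ (T ∨ (¬S ∧ (¬P → ¬U))))  //  (¬Q ∨ T).
  branch 1 (add ((U ∨ (¬(P ∧ T) ∨ ¬U)) ∧ (T ∨ (¬S ∧ (¬P → ¬U))))):
    ((U ∨ (¬(P ∧ T) ∨ ¬U)) ∧ (T ∨ (¬S ∧ (¬P → ¬U)))): α-rule — add (U ∨ (¬(P ∧ T) ∨ ¬U)), (T ∨ (¬S ∧ (¬P → ¬U))).
    (U ∨ (¬(P ∧ T) ∨ ¬U)): β-rule — branch into U  //  (¬(P ∧ T) ∨ ¬U).
      branch 1.1 (add U):
        (T ∨ (¬S ∧ (¬P → ¬U))): β-rule — branch into T  //  (¬S ∧ (¬P → ¬U)).
          branch 1.1.1 (add T):
            ○ open, literals {T=true, U=true}.
          branch 1.1.2 (add (¬S ∧ (¬P → ¬U))):
            (¬S ∧ (¬P → ¬U)): α-rule — add ¬S, (¬P → ¬U).
            (¬P → ¬U): β-rule — branch into ¬¬P  //  ¬U.
              branch 1.1.2.1 (add ¬¬P):
                ○ open, literals {P=true, S=false, U=true}.
              branch 1.1.2.2 (add ¬U):
                × closes — contains both U and ¬U.
      branch 1.2 (add (¬(P ∧ T) ∨ ¬U)):
        (T ∨ (¬S ∧ (¬P → ¬U))): β-rule — branch into T  //  (¬S ∧ (¬P → ¬U)).
          branch 1.2.1 (add T):
            (¬(P ∧ T) ∨ ¬U): β-rule — branch into ¬(P ∧ T)  //  ¬U.
              branch 1.2.1.1 (add ¬(P ∧ T)):
                ¬(P ∧ T): β-rule — branch into ¬P  //  ¬T.
                  branch 1.2.1.1.1 (add ¬P):
                    ○ open, literals {P=false, T=true}.
                  branch 1.2.1.1.2 (add ¬T):
                    × closes — contains both T and ¬T.
              branch 1.2.1.2 (add ¬U):
                ○ open, literals {T=true, U=false}.
          branch 1.2.2 (add (¬S ∧ (¬P → ¬U))):
            (¬S ∧ (¬P → ¬U)): α-rule — add ¬S, (¬P → ¬U).
            (¬(P ∧ T) ∨ ¬U): β-rule — branch into ¬(P ∧ T)  //  ¬U.
              branch 1.2.2.1 (add ¬(P ∧ T)):
                (¬P → ¬U): β-rule — branch into ¬¬P  //  ¬U.
                  branch 1.2.2.1.1 (add ¬¬P):
                    ¬(P ∧ T): β-rule — branch into ¬P  //  ¬T.
                      branch 1.2.2.1.1.1 (add ¬P):
                        × closes — contains both P and ¬P.
                      branch 1.2.2.1.1.2 (add ¬T):
                        ○ open, literals {P=true, S=false, T=false}.
                  branch 1.2.2.1.2 (add ¬U):
                    ¬(P ∧ T): β-rule — branch into ¬P  //  ¬T.
                      branch 1.2.2.1.2.1 (add ¬P):
                        ○ open, literals {P=false, S=false, U=false}.
                      branch 1.2.2.1.2.2 (add ¬T):
                        ○ open, literals {S=false, T=false, U=false}.
              branch 1.2.2.2 (add ¬U):
                (¬P → ¬U): β-rule — branch into ¬¬P  //  ¬U.
                  branch 1.2.2.2.1 (add ¬¬P):
                    ○ open, literals {P=true, S=false, U=false}.
                  branch 1.2.2.2.2 (add ¬U):
                    ○ open, literals {S=false, U=false}.
  branch 2 (add (¬Q ∨ T)):
    (¬Q ∨ T): β-rule — branch into ¬Q  //  T.
      branch 2.1 (add ¬Q):
        ○ open, literals {Q=false}.
      branch 2.2 (add T):
        ○ open, literals {T=true}.
3 branches closed, 11 open.
Each open branch fixes some atoms; the unmentioned ones are free. Counting distinct full assignments: branch {T=true, U=true} (P, Q, R, S) contributes 16 new; branch {P=true, S=false, U=true} (Q, R, T) contributes 4 new; branch {P=false, T=true} (Q, R, S, U) contributes 8 new; branch {T=true, U=false} (P, Q, R, S) contributes 8 new; branch {P=true, S=false, T=false} (Q, R, U) contributes 4 new; branch {P=false, S=false, U=false} (Q, R, T) contributes 4 new; branch {S=false, T=false, U=false} (P, Q, R) contributes 0 new; branch {P=true, S=false, U=false} (Q, R, T) contributes 0 new; branch {S=false, U=false} (P, Q, R, T) contributes 0 new; branch {Q=false} (P, R, S, T, U) contributes 10 new; branch {T=true} (P, Q, R, S, U) contributes 0 new. Total: 54.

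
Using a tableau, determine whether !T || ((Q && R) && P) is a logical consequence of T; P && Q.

Initial set: {T; (P && Q); !(!T || ((Q && R) && P))}.
(P && Q): α-rule — add P, Q.
!(!T || ((Q && R) && P)): α-rule — add !!T, !((Q && R) && P).
!((Q && R) && P): β-rule — branch into !(Q && R)  //  !P.
  branch 1 (add !(Q && R)):
    !(Q && R): β-rule — branch into !Q  //  !R.
      branch 1.1 (add !Q):
        × closes — contains both Q and !Q.
      branch 1.2 (add !R):
        ○ open, literals {P=true, Q=true, R=false, T=true}.
  branch 2 (add !P):
    × closes — contains both P and !P.
2 branches closed, 1 open.
An open branch gives a countermodel: P=true, Q=true, R=false, T=true (unmentioned atoms arbitrary); the premises hold there but the conclusion fails.

No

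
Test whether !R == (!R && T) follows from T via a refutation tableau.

Yes

Initial set: {T; !(!R == (!R && T))}.
!(!R == (!R && T)): β-rule — branch into !R, !(!R && T)  //  !!R, (!R && T).
  branch 1 (add !R, !(!R && T)):
    !(!R && T): β-rule — branch into !!R  //  !T.
      branch 1.1 (add !!R):
        × closes — contains both R and !R.
      branch 1.2 (add !T):
        × closes — contains both T and !T.
  branch 2 (add !!R, (!R && T)):
    (!R && T): α-rule — add !R, T.
    × closes — contains both R and !R.
All 3 branches close.
Every branch closed, so the premises entail the conclusion.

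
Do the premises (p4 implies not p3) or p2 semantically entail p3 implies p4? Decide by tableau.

No

Initial set: {T ((p4 implies not p3) or p2); F (p3 implies p4)}.
F (p3 implies p4): α-rule — add T p3, F p4.
T ((p4 implies not p3) or p2): β-rule — branch into T (p4 implies not p3)  //  T p2.
  branch 1 (add T (p4 implies not p3)):
    T (p4 implies not p3): β-rule — branch into F p4  //  T not p3.
      branch 1.1 (add F p4):
        ○ open, literals {p3=T, p4=F}.
      branch 1.2 (add T not p3):
        × closes — contains both p3 and not p3.
  branch 2 (add T p2):
    ○ open, literals {p2=T, p3=T, p4=F}.
1 branch closed, 2 open.
An open branch gives a countermodel: p3=T, p4=F (unmentioned atoms arbitrary); the premises hold there but the conclusion fails.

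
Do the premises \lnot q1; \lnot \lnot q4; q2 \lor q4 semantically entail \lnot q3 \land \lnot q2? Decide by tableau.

No

Initial set: {\lnot q1; \lnot \lnot q4; (q2 \lor q4); \lnot (\lnot q3 \land \lnot q2)}.
\lnot \lnot q4: drop double negation, giving q4.
(q2 \lor q4): β-rule — branch into q2  //  q4.
  branch 1 (add q2):
    \lnot (\lnot q3 \land \lnot q2): β-rule — branch into \lnot \lnot q3  //  \lnot \lnot q2.
      branch 1.1 (add \lnot \lnot q3):
        ○ open, literals {q1=0, q2=1, q3=1, q4=1}.
      branch 1.2 (add \lnot \lnot q2):
        ○ open, literals {q1=0, q2=1, q4=1}.
  branch 2 (add q4):
    \lnot (\lnot q3 \land \lnot q2): β-rule — branch into \lnot \lnot q3  //  \lnot \lnot q2.
      branch 2.1 (add \lnot \lnot q3):
        ○ open, literals {q1=0, q3=1, q4=1}.
      branch 2.2 (add \lnot \lnot q2):
        ○ open, literals {q1=0, q2=1, q4=1}.
0 branches closed, 4 open.
An open branch gives a countermodel: q1=0, q2=1, q3=1, q4=1 (unmentioned atoms arbitrary); the premises hold there but the conclusion fails.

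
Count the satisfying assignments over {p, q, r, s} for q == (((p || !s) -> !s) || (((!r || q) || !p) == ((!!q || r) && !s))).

7

Initial set: {T (q == (((p || !s) -> !s) || (((!r || q) || !p) == ((!!q || r) && !s))))}.
T (q == (((p || !s) -> !s) || (((!r || q) || !p) == ((!!q || r) && !s)))): β-rule — branch into T q, T (((p || !s) -> !s) || (((!r || q) || !p) == ((!!q || r) && !s)))  //  F q, F (((p || !s) -> !s) || (((!r || q) || !p) == ((!!q || r) && !s))).
  branch 1 (add T q, T (((p || !s) -> !s) || (((!r || q) || !p) == ((!!q || r) && !s)))):
    T (((p || !s) -> !s) || (((!r || q) || !p) == ((!!q || r) && !s))): β-rule — branch into T ((p || !s) -> !s)  //  T (((!r || q) || !p) == ((!!q || r) && !s)).
      branch 1.1 (add T ((p || !s) -> !s)):
        T ((p || !s) -> !s): β-rule — branch into F (p || !s)  //  T !s.
          branch 1.1.1 (add F (p || !s)):
            F (p || !s): α-rule — add F p, F !s.
            ○ open, literals {p=F, q=T, s=T}.
          branch 1.1.2 (add T !s):
            ○ open, literals {q=T, s=F}.
      branch 1.2 (add T (((!r || q) || !p) == ((!!q || r) && !s))):
        T (((!r || q) || !p) == ((!!q || r) && !s)): β-rule — branch into T ((!r || q) || !p), T ((!!q || r) && !s)  //  F ((!r || q) || !p), F ((!!q || r) && !s).
          branch 1.2.1 (add T ((!r || q) || !p), T ((!!q || r) && !s)):
            T ((!!q || r) && !s): α-rule — add T (!!q || r), T !s.
            T ((!r || q) || !p): β-rule — branch into T (!r || q)  //  T !p.
              branch 1.2.1.1 (add T (!r || q)):
                T (!!q || r): β-rule — branch into T !!q  //  T r.
                  branch 1.2.1.1.1 (add T !!q):
                    T !!q: drop double negation, giving T q.
                    T (!r || q): β-rule — branch into T !r  //  T q.
                      branch 1.2.1.1.1.1 (add T !r):
                        ○ open, literals {q=T, r=F, s=F}.
                      branch 1.2.1.1.1.2 (add T q):
                        ○ open, literals {q=T, s=F}.
                  branch 1.2.1.1.2 (add T r):
                    T (!r || q): β-rule — branch into T !r  //  T q.
                      branch 1.2.1.1.2.1 (add T !r):
                        × closes — contains both r and !r.
                      branch 1.2.1.1.2.2 (add T q):
                        ○ open, literals {q=T, r=T, s=F}.
              branch 1.2.1.2 (add T !p):
                T (!!q || r): β-rule — branch into T !!q  //  T r.
                  branch 1.2.1.2.1 (add T !!q):
                    T !!q: drop double negation, giving T q.
                    ○ open, literals {p=F, q=T, s=F}.
                  branch 1.2.1.2.2 (add T r):
                    ○ open, literals {p=F, q=T, r=T, s=F}.
          branch 1.2.2 (add F ((!r || q) || !p), F ((!!q || r) && !s)):
            F ((!r || q) || !p): α-rule — add F (!r || q), F !p.
            F (!r || q): α-rule — add F !r, F q.
            × closes — contains both q and !q.
  branch 2 (add F q, F (((p || !s) -> !s) || (((!r || q) || !p) == ((!!q || r) && !s)))):
    F (((p || !s) -> !s) || (((!r || q) || !p) == ((!!q || r) && !s))): α-rule — add F ((p || !s) -> !s), F (((!r || q) || !p) == ((!!q || r) && !s)).
    F ((p || !s) -> !s): α-rule — add T (p || !s), F !s.
    F (((!r || q) || !p) == ((!!q || r) && !s)): β-rule — branch into T ((!r || q) || !p), F ((!!q || r) && !s)  //  F ((!r || q) || !p), T ((!!q || r) && !s).
      branch 2.1 (add T ((!r || q) || !p), F ((!!q || r) && !s)):
        T (p || !s): β-rule — branch into T p  //  T !s.
          branch 2.1.1 (add T p):
            T ((!r || q) || !p): β-rule — branch into T (!r || q)  //  T !p.
              branch 2.1.1.1 (add T (!r || q)):
                F ((!!q || r) && !s): β-rule — branch into F (!!q || r)  //  F !s.
                  branch 2.1.1.1.1 (add F (!!q || r)):
                    F (!!q || r): α-rule — add F !!q, F r.
                    F !!q: drop double negation, giving F q.
                    T (!r || q): β-rule — branch into T !r  //  T q.
                      branch 2.1.1.1.1.1 (add T !r):
                        ○ open, literals {p=T, q=F, r=F, s=T}.
                      branch 2.1.1.1.1.2 (add T q):
                        × closes — contains both q and !q.
                  branch 2.1.1.1.2 (add F !s):
                    T (!r || q): β-rule — branch into T !r  //  T q.
                      branch 2.1.1.1.2.1 (add T !r):
                        ○ open, literals {p=T, q=F, r=F, s=T}.
                      branch 2.1.1.1.2.2 (add T q):
                        × closes — contains both q and !q.
              branch 2.1.1.2 (add T !p):
                × closes — contains both p and !p.
          branch 2.1.2 (add T !s):
            × closes — contains both s and !s.
      branch 2.2 (add F ((!r || q) || !p), T ((!!q || r) && !s)):
        F ((!r || q) || !p): α-rule — add F (!r || q), F !p.
        T ((!!q || r) && !s): α-rule — add T (!!q || r), T !s.
        × closes — contains both s and !s.
7 branches closed, 9 open.
Each open branch fixes some atoms; the unmentioned ones are free. Counting distinct full assignments: branch {p=F, q=T, s=T} (r) contributes 2 new; branch {q=T, s=F} (p, r) contributes 4 new; branch {q=T, r=F, s=F} (p) contributes 0 new; branch {q=T, s=F} (p, r) contributes 0 new; branch {q=T, r=T, s=F} (p) contributes 0 new; branch {p=F, q=T, s=F} (r) contributes 0 new; branch {p=F, q=T, r=T, s=F} (none free) contributes 0 new; branch {p=T, q=F, r=F, s=T} (none free) contributes 1 new; branch {p=T, q=F, r=F, s=T} (none free) contributes 0 new. Total: 7.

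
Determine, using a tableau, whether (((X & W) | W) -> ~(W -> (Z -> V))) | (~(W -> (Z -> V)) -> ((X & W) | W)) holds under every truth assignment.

Valid

Assume the negation and expand:
Initial set: {~((((X & W) | W) -> ~(W -> (Z -> V))) | (~(W -> (Z -> V)) -> ((X & W) | W)))}.
~((((X & W) | W) -> ~(W -> (Z -> V))) | (~(W -> (Z -> V)) -> ((X & W) | W))): α-rule — add ~(((X & W) | W) -> ~(W -> (Z -> V))), ~(~(W -> (Z -> V)) -> ((X & W) | W)).
~(((X & W) | W) -> ~(W -> (Z -> V))): α-rule — add ((X & W) | W), ~~(W -> (Z -> V)).
~(~(W -> (Z -> V)) -> ((X & W) | W)): α-rule — add ~(W -> (Z -> V)), ~((X & W) | W).
~(W -> (Z -> V)): α-rule — add W, ~(Z -> V).
~((X & W) | W): α-rule — add ~(X & W), ~W.
× closes — contains both W and ~W.
All 1 branch closes.
Every branch closed, so the negation is unsatisfiable and the formula is valid.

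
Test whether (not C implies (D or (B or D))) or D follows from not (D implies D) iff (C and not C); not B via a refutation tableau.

No

Initial set: {(not (D implies D) iff (C and not C)); not B; not ((not C implies (D or (B or D))) or D)}.
not ((not C implies (D or (B or D))) or D): α-rule — add not (not C implies (D or (B or D))), not D.
not (not C implies (D or (B or D))): α-rule — add not C, not (D or (B or D)).
not (D or (B or D)): α-rule — add not D, not (B or D).
not (B or D): α-rule — add not B, not D.
(not (D implies D) iff (C and not C)): β-rule — branch into not (D implies D), (C and not C)  //  not not (D implies D), not (C and not C).
  branch 1 (add not (D implies D), (C and not C)):
    not (D implies D): α-rule — add D, not D.
    × closes — contains both D and not D.
  branch 2 (add not not (D implies D), not (C and not C)):
    not not (D implies D): β-rule — branch into not D  //  D.
      branch 2.1 (add not D):
        not (C and not C): β-rule — branch into not C  //  not not C.
          branch 2.1.1 (add not C):
            ○ open, literals {B=0, C=0, D=0}.
          branch 2.1.2 (add not not C):
            × closes — contains both C and not C.
      branch 2.2 (add D):
        × closes — contains both D and not D.
3 branches closed, 1 open.
An open branch gives a countermodel: B=0, C=0, D=0 (unmentioned atoms arbitrary); the premises hold there but the conclusion fails.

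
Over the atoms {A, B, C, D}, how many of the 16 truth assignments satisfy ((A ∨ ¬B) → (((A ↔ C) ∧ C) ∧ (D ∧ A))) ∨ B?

Initial set: {(((A ∨ ¬B) → (((A ↔ C) ∧ C) ∧ (D ∧ A))) ∨ B)}.
(((A ∨ ¬B) → (((A ↔ C) ∧ C) ∧ (D ∧ A))) ∨ B): β-rule — branch into ((A ∨ ¬B) → (((A ↔ C) ∧ C) ∧ (D ∧ A)))  //  B.
  branch 1 (add ((A ∨ ¬B) → (((A ↔ C) ∧ C) ∧ (D ∧ A)))):
    ((A ∨ ¬B) → (((A ↔ C) ∧ C) ∧ (D ∧ A))): β-rule — branch into ¬(A ∨ ¬B)  //  (((A ↔ C) ∧ C) ∧ (D ∧ A)).
      branch 1.1 (add ¬(A ∨ ¬B)):
        ¬(A ∨ ¬B): α-rule — add ¬A, ¬¬B.
        ○ open, literals {A=false, B=true}.
      branch 1.2 (add (((A ↔ C) ∧ C) ∧ (D ∧ A))):
        (((A ↔ C) ∧ C) ∧ (D ∧ A)): α-rule — add ((A ↔ C) ∧ C), (D ∧ A).
        ((A ↔ C) ∧ C): α-rule — add (A ↔ C), C.
        (D ∧ A): α-rule — add D, A.
        (A ↔ C): β-rule — branch into A, C  //  ¬A, ¬C.
          branch 1.2.1 (add A, C):
            ○ open, literals {A=true, C=true, D=true}.
          branch 1.2.2 (add ¬A, ¬C):
            × closes — contains both A and ¬A.
  branch 2 (add B):
    ○ open, literals {B=true}.
1 branch closed, 3 open.
Each open branch fixes some atoms; the unmentioned ones are free. Counting distinct full assignments: branch {A=false, B=true} (C, D) contributes 4 new; branch {A=true, C=true, D=true} (B) contributes 2 new; branch {B=true} (A, C, D) contributes 3 new. Total: 9.

9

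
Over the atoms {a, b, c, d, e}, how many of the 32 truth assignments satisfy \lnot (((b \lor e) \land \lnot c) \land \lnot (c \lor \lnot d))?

26

Initial set: {T \lnot (((b \lor e) \land \lnot c) \land \lnot (c \lor \lnot d))}.
T \lnot (((b \lor e) \land \lnot c) \land \lnot (c \lor \lnot d)): β-rule — branch into F ((b \lor e) \land \lnot c)  //  F \lnot (c \lor \lnot d).
  branch 1 (add F ((b \lor e) \land \lnot c)):
    F ((b \lor e) \land \lnot c): β-rule — branch into F (b \lor e)  //  F \lnot c.
      branch 1.1 (add F (b \lor e)):
        F (b \lor e): α-rule — add F b, F e.
        ○ open, literals {b=false, e=false}.
      branch 1.2 (add F \lnot c):
        ○ open, literals {c=true}.
  branch 2 (add F \lnot (c \lor \lnot d)):
    F \lnot (c \lor \lnot d): β-rule — branch into T c  //  T \lnot d.
      branch 2.1 (add T c):
        ○ open, literals {c=true}.
      branch 2.2 (add T \lnot d):
        ○ open, literals {d=false}.
0 branches closed, 4 open.
Each open branch fixes some atoms; the unmentioned ones are free. Counting distinct full assignments: branch {b=false, e=false} (a, c, d) contributes 8 new; branch {c=true} (a, b, d, e) contributes 12 new; branch {c=true} (a, b, d, e) contributes 0 new; branch {d=false} (a, b, c, e) contributes 6 new. Total: 26.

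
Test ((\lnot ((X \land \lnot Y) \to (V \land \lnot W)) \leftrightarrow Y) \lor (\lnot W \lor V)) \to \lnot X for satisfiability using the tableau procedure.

Initial set: {(((\lnot ((X \land \lnot Y) \to (V \land \lnot W)) \leftrightarrow Y) \lor (\lnot W \lor V)) \to \lnot X)}.
(((\lnot ((X \land \lnot Y) \to (V \land \lnot W)) \leftrightarrow Y) \lor (\lnot W \lor V)) \to \lnot X): β-rule — branch into \lnot ((\lnot ((X \land \lnot Y) \to (V \land \lnot W)) \leftrightarrow Y) \lor (\lnot W \lor V))  //  \lnot X.
  branch 1 (add \lnot ((\lnot ((X \land \lnot Y) \to (V \land \lnot W)) \leftrightarrow Y) \lor (\lnot W \lor V))):
    \lnot ((\lnot ((X \land \lnot Y) \to (V \land \lnot W)) \leftrightarrow Y) \lor (\lnot W \lor V)): α-rule — add \lnot (\lnot ((X \land \lnot Y) \to (V \land \lnot W)) \leftrightarrow Y), \lnot (\lnot W \lor V).
    \lnot (\lnot W \lor V): α-rule — add \lnot \lnot W, \lnot V.
    \lnot (\lnot ((X \land \lnot Y) \to (V \land \lnot W)) \leftrightarrow Y): β-rule — branch into \lnot ((X \land \lnot Y) \to (V \land \lnot W)), \lnot Y  //  \lnot \lnot ((X \land \lnot Y) \to (V \land \lnot W)), Y.
      branch 1.1 (add \lnot ((X \land \lnot Y) \to (V \land \lnot W)), \lnot Y):
        \lnot ((X \land \lnot Y) \to (V \land \lnot W)): α-rule — add (X \land \lnot Y), \lnot (V \land \lnot W).
        (X \land \lnot Y): α-rule — add X, \lnot Y.
        \lnot (V \land \lnot W): β-rule — branch into \lnot V  //  \lnot \lnot W.
          branch 1.1.1 (add \lnot V):
            ○ open, literals {V=false, W=true, X=true, Y=false}.
          branch 1.1.2 (add \lnot \lnot W):
            ○ open, literals {V=false, W=true, X=true, Y=false}.
      branch 1.2 (add \lnot \lnot ((X \land \lnot Y) \to (V \land \lnot W)), Y):
        \lnot \lnot ((X \land \lnot Y) \to (V \land \lnot W)): β-rule — branch into \lnot (X \land \lnot Y)  //  (V \land \lnot W).
          branch 1.2.1 (add \lnot (X \land \lnot Y)):
            \lnot (X \land \lnot Y): β-rule — branch into \lnot X  //  \lnot \lnot Y.
              branch 1.2.1.1 (add \lnot X):
                ○ open, literals {V=false, W=true, X=false, Y=true}.
              branch 1.2.1.2 (add \lnot \lnot Y):
                ○ open, literals {V=false, W=true, Y=true}.
          branch 1.2.2 (add (V \land \lnot W)):
            (V \land \lnot W): α-rule — add V, \lnot W.
            × closes — contains both V and \lnot V.
  branch 2 (add \lnot X):
    ○ open, literals {X=false}.
1 branch closed, 5 open.
An open branch gives a satisfying assignment: V=false, W=true, X=true, Y=false.

Satisfiable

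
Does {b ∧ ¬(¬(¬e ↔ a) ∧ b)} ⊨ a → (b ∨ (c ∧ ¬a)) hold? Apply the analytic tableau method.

Initial set: {(b ∧ ¬(¬(¬e ↔ a) ∧ b)); ¬(a → (b ∨ (c ∧ ¬a)))}.
(b ∧ ¬(¬(¬e ↔ a) ∧ b)): α-rule — add b, ¬(¬(¬e ↔ a) ∧ b).
¬(a → (b ∨ (c ∧ ¬a))): α-rule — add a, ¬(b ∨ (c ∧ ¬a)).
¬(b ∨ (c ∧ ¬a)): α-rule — add ¬b, ¬(c ∧ ¬a).
× closes — contains both b and ¬b.
All 1 branch closes.
Every branch closed, so the premises entail the conclusion.

Yes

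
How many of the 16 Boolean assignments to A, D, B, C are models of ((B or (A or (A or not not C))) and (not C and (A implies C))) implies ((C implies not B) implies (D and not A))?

15

Initial set: {(((B or (A or (A or not not C))) and (not C and (A implies C))) implies ((C implies not B) implies (D and not A)))}.
(((B or (A or (A or not not C))) and (not C and (A implies C))) implies ((C implies not B) implies (D and not A))): β-rule — branch into not ((B or (A or (A or not not C))) and (not C and (A implies C)))  //  ((C implies not B) implies (D and not A)).
  branch 1 (add not ((B or (A or (A or not not C))) and (not C and (A implies C)))):
    not ((B or (A or (A or not not C))) and (not C and (A implies C))): β-rule — branch into not (B or (A or (A or not not C)))  //  not (not C and (A implies C)).
      branch 1.1 (add not (B or (A or (A or not not C)))):
        not (B or (A or (A or not not C))): α-rule — add not B, not (A or (A or not not C)).
        not (A or (A or not not C)): α-rule — add not A, not (A or not not C).
        not (A or not not C): α-rule — add not A, not not not C.
        not not not C: drop double negation, giving not C.
        ○ open, literals {A=0, B=0, C=0}.
      branch 1.2 (add not (not C and (A implies C))):
        not (not C and (A implies C)): β-rule — branch into not not C  //  not (A implies C).
          branch 1.2.1 (add not not C):
            ○ open, literals {C=1}.
          branch 1.2.2 (add not (A implies C)):
            not (A implies C): α-rule — add A, not C.
            ○ open, literals {A=1, C=0}.
  branch 2 (add ((C implies not B) implies (D and not A))):
    ((C implies not B) implies (D and not A)): β-rule — branch into not (C implies not B)  //  (D and not A).
      branch 2.1 (add not (C implies not B)):
        not (C implies not B): α-rule — add C, not not B.
        ○ open, literals {B=1, C=1}.
      branch 2.2 (add (D and not A)):
        (D and not A): α-rule — add D, not A.
        ○ open, literals {A=0, D=1}.
0 branches closed, 5 open.
Each open branch fixes some atoms; the unmentioned ones are free. Counting distinct full assignments: branch {A=0, B=0, C=0} (D) contributes 2 new; branch {C=1} (A, D, B) contributes 8 new; branch {A=1, C=0} (D, B) contributes 4 new; branch {B=1, C=1} (A, D) contributes 0 new; branch {A=0, D=1} (B, C) contributes 1 new. Total: 15.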